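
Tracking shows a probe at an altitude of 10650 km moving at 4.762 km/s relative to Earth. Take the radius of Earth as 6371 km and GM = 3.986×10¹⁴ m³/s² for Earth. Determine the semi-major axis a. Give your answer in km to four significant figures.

r = 6371 + 10650 = 17021 km = 1.702×10⁷ m.
Vis-viva rearranged: 1/a = 2/r − v²/μ = 1.175×10⁻⁷ − 5.689×10⁻⁸ = 6.061×10⁻⁸ m⁻¹.
a = 1.650×10⁷ m = 16499 km.

a ≈ 16500 km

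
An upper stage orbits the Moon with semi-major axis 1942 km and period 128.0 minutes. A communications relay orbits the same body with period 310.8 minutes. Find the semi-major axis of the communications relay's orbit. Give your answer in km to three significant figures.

a₂ ≈ 3510 km

Kepler's third law: a³ ∝ T², so a₂ = a₁ (T₂/T₁)^(2/3).
T₂/T₁ = 2.428, (T₂/T₁)^(2/3) = 1.807.
a₂ = 1942 × 1.807 = 3508 km.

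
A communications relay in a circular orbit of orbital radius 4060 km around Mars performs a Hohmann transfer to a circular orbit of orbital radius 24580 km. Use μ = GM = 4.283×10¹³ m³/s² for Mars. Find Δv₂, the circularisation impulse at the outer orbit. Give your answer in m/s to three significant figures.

r₁ = 4060 km = 4.060×10⁶ m.
r₂ = 24580 km = 2.458×10⁷ m.
Transfer ellipse a_t = (r₁ + r₂)/2 = 1.432×10⁷ m.
At r₁: circular v_c1 = √(μ/r₁) = 3248 m/s; transfer-periapsis v_p = √[μ(2/r₁ − 1/a_t)] = 4255 m/s.
At r₂: circular v_c2 = √(μ/r₂) = 1320 m/s; transfer-apoapsis v_a = √[μ(2/r₂ − 1/a_t)] = 702.9 m/s.
Δv₂ = v_c2 − v_a = 617.2 m/s.

Δv ≈ 617 m/s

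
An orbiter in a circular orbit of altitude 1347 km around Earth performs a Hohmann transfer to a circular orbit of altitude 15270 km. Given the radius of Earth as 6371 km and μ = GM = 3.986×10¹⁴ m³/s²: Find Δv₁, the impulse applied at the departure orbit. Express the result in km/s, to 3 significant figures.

Δv ≈ 1.54 km/s

r₁ = 6371 + 1347 = 7718.0 km = 7.7180×10⁶ m.
r₂ = 6371 + 15270 = 21641 km = 2.1641×10⁷ m.
Transfer ellipse a_t = (r₁ + r₂)/2 = 1.468×10⁷ m.
At r₁: circular v_c1 = √(μ/r₁) = 7186 m/s; transfer-perigee v_p = √[μ(2/r₁ − 1/a_t)] = 8726 m/s.
Δv₁ = v_p − v_c1 = 1539 m/s.
= 1.539 km/s.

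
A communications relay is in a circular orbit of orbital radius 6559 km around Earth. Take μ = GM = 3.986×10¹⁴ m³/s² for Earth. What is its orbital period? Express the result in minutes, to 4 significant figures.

T ≈ 88.11 minutes

r = 6559 km = 6.559×10⁶ m.
Kepler's third law: T = 2π√(r³/μ) = 2π√((6.559×10⁶)³ / 3.986×10¹⁴).
r³/μ = 7.079×10⁵ s², so T = 2π × 8.414×10² = 5.286×10³ s.
Converting: 5.286×10³ s ÷ 60.00 = 88.11 minutes.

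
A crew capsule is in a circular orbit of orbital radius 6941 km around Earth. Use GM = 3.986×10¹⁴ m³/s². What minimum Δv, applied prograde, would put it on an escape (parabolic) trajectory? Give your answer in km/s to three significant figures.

r = 6941 km = 6.941×10⁶ m.
Circular speed v_c = √(μ/r) = 7578 m/s.
Escape speed v_esc = √(2μ/r) = √2 × v_c = 10720 m/s.
Δv = v_esc − v_c = 3139 m/s = 3.139 km/s.

Δv ≈ 3.14 km/s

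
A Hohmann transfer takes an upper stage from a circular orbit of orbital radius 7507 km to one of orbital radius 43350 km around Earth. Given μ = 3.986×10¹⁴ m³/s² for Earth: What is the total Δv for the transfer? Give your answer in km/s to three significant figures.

Δv_total ≈ 3.61 km/s

r₁ = 7507 km = 7.507×10⁶ m.
r₂ = 43350 km = 4.335×10⁷ m.
Transfer ellipse a_t = (r₁ + r₂)/2 = 2.543×10⁷ m.
At r₁: circular v_c1 = √(μ/r₁) = 7287 m/s; transfer-perigee v_p = √[μ(2/r₁ − 1/a_t)] = 9514 m/s.
Δv₁ = v_p − v_c1 = 2227 m/s.
At r₂: circular v_c2 = √(μ/r₂) = 3032 m/s; transfer-apogee v_a = √[μ(2/r₂ − 1/a_t)] = 1648 m/s.
Δv₂ = v_c2 − v_a = 1385 m/s.
Total Δv = Δv₁ + Δv₂ = 3612 m/s = 3.612 km/s.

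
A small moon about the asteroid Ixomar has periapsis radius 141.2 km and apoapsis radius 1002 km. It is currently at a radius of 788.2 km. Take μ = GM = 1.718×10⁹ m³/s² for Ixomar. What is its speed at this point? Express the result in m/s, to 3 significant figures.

v ≈ 36.8 m/s

Semi-major axis a = (r_p + r_a)/2 = 571.60 km = 5.716×10⁵ m.
Vis-viva: v² = μ(2/r − 1/a) = 1.718×10⁹ × (2.537×10⁻⁶ − 1.749×10⁻⁶) = 1.354×10³ m²/s².
v = 36.79 m/s.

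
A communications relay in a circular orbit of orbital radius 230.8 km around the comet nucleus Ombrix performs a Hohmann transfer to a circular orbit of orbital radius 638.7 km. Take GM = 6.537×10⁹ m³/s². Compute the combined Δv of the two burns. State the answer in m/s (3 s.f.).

Δv_total ≈ 63.1 m/s

r₁ = 230.8 km = 2.308×10⁵ m.
r₂ = 638.7 km = 6.387×10⁵ m.
Transfer ellipse a_t = (r₁ + r₂)/2 = 4.348×10⁵ m.
At r₁: circular v_c1 = √(μ/r₁) = 168.3 m/s; transfer-periapsis v_p = √[μ(2/r₁ − 1/a_t)] = 204.0 m/s.
Δv₁ = v_p − v_c1 = 35.69 m/s.
At r₂: circular v_c2 = √(μ/r₂) = 101.2 m/s; transfer-apoapsis v_a = √[μ(2/r₂ − 1/a_t)] = 73.71 m/s.
Δv₂ = v_c2 − v_a = 27.46 m/s.
Total Δv = Δv₁ + Δv₂ = 63.15 m/s.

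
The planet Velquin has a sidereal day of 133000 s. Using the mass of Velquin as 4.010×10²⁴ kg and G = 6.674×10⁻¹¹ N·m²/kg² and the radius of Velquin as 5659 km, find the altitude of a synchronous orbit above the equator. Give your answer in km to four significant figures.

μ = GM = 6.674×10⁻¹¹ × 4.010×10²⁴ = 2.676×10¹⁴ m³/s².
A synchronous orbit has period T, so by Kepler's third law a = (μT²/4π²)^(1/3).
μT²/4π² = 2.676×10¹⁴ × (1.330×10⁵)² / 39.48 = 1.199×10²³ m³.
a = 4.931×10⁷ m = 49313 km.
Altitude h = a − R = 49313 − 5659 = 43654 km.

h_sync ≈ 43650 km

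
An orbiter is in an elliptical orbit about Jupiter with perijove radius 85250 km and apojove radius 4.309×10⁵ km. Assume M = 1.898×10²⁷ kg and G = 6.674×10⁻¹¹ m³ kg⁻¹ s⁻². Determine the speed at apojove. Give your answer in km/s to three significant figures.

v ≈ 9.85 km/s

μ = GM = 6.674×10⁻¹¹ × 1.898×10²⁷ = 1.267×10¹⁷ m³/s².
Semi-major axis a = (r_p + r_a)/2 = 2.5808×10⁵ km = 2.581×10⁸ m.
Vis-viva: v² = μ(2/r − 1/a) = 1.267×10¹⁷ × (4.641×10⁻⁹ − 3.875×10⁻⁹) = 9.711×10⁷ m²/s².
v = 9854 m/s = 9.854 km/s.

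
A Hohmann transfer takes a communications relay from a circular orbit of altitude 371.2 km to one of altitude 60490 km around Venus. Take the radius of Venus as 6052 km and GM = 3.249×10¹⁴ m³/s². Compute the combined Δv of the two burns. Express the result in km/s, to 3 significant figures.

r₁ = 6052 + 371.2 = 6423.2 km = 6.4232×10⁶ m.
r₂ = 6052 + 60490 = 66542 km = 6.6542×10⁷ m.
Transfer ellipse a_t = (r₁ + r₂)/2 = 3.648×10⁷ m.
At r₁: circular v_c1 = √(μ/r₁) = 7112 m/s; transfer-periapsis v_p = √[μ(2/r₁ − 1/a_t)] = 9605 m/s.
Δv₁ = v_p − v_c1 = 2493 m/s.
At r₂: circular v_c2 = √(μ/r₂) = 2210 m/s; transfer-apoapsis v_a = √[μ(2/r₂ − 1/a_t)] = 927.2 m/s.
Δv₂ = v_c2 − v_a = 1282 m/s.
Total Δv = Δv₁ + Δv₂ = 3776 m/s = 3.776 km/s.

Δv_total ≈ 3.78 km/s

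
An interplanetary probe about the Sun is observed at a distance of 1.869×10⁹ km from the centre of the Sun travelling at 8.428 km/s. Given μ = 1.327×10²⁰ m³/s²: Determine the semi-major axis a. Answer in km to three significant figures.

a ≈ 1.87×10⁹ km

r = 1.869×10¹² m.
Vis-viva rearranged: 1/a = 2/r − v²/μ = 1.070×10⁻¹² − 5.353×10⁻¹³ = 5.348×10⁻¹³ m⁻¹.
a = 1.870×10¹² m = 1.8698×10⁹ km.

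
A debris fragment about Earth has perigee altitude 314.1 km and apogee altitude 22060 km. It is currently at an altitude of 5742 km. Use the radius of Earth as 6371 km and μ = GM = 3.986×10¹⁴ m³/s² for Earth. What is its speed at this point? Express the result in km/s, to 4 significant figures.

r_p = 6371 + 314.1 = 6685.1 km = 6.6851×10⁶ m.
r_a = 6371 + 22060 = 28431 km = 2.8431×10⁷ m.
r = 6371 + 5742 = 12113 km = 1.211×10⁷ m.
Semi-major axis a = (r_p + r_a)/2 = 17558 km = 1.756×10⁷ m.
Vis-viva: v² = μ(2/r − 1/a) = 3.986×10¹⁴ × (1.651×10⁻⁷ − 5.695×10⁻⁸) = 4.311×10⁷ m²/s².
v = 6566 m/s = 6.566 km/s.

v ≈ 6.566 km/s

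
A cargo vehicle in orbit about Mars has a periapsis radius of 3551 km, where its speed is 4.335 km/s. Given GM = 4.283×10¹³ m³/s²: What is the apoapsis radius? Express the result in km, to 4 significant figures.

r_p = 3.551×10⁶ m.
Specific energy ε = v²/2 − μ/r = -2.665×10⁶ J/kg, so a = −μ/(2ε) = 8.035×10⁶ m.
The apsides satisfy r_p + r_a = 2a, so the apoapsis radius is 2a − r_p = 1.252×10⁷ m = 12519 km.

apoapsis radius ≈ 12520 km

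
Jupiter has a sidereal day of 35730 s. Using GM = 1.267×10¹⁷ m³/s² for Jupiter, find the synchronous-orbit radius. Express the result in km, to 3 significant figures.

r_sync ≈ 1.60×10⁵ km

A synchronous orbit has period T, so by Kepler's third law a = (μT²/4π²)^(1/3).
μT²/4π² = 1.267×10¹⁷ × (3.573×10⁴)² / 39.48 = 4.097×10²⁴ m³.
a = 1.600×10⁸ m = 1.6002×10⁵ km.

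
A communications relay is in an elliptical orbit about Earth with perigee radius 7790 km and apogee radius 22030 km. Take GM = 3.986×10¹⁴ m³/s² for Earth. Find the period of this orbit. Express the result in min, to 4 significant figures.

T ≈ 302.0 min

Semi-major axis a = (r_p + r_a)/2 = (7790.0 + 22030)/2 = 14910 km = 1.491×10⁷ m.
By Kepler's third law T = 2π√(a³/μ) = 2π × 2.884×10³ = 1.812×10⁴ s.
= 302.0 min.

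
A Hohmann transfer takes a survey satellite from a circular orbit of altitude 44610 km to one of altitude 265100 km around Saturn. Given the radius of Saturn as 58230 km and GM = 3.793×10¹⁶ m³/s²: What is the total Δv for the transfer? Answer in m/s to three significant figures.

Δv_total ≈ 7760 m/s

r₁ = 58230 + 44610 = 102840 km = 1.0284×10⁸ m.
r₂ = 58230 + 265100 = 323330 km = 3.2333×10⁸ m.
Transfer ellipse a_t = (r₁ + r₂)/2 = 2.131×10⁸ m.
At r₁: circular v_c1 = √(μ/r₁) = 19200 m/s; transfer-perikrone v_p = √[μ(2/r₁ − 1/a_t)] = 23660 m/s.
Δv₁ = v_p − v_c1 = 4452 m/s.
At r₂: circular v_c2 = √(μ/r₂) = 10830 m/s; transfer-apokrone v_a = √[μ(2/r₂ − 1/a_t)] = 7524 m/s.
Δv₂ = v_c2 − v_a = 3307 m/s.
Total Δv = Δv₁ + Δv₂ = 7759 m/s.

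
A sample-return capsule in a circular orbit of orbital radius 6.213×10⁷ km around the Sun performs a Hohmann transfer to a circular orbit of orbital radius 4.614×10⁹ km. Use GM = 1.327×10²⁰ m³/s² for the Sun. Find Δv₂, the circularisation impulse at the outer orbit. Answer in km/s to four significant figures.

r₁ = 6.213×10⁷ km = 6.213×10¹⁰ m.
r₂ = 4.614×10⁹ km = 4.614×10¹² m.
Transfer ellipse a_t = (r₁ + r₂)/2 = 2.338×10¹² m.
At r₁: circular v_c1 = √(μ/r₁) = 46220 m/s; transfer-perihelion v_p = √[μ(2/r₁ − 1/a_t)] = 64920 m/s.
At r₂: circular v_c2 = √(μ/r₂) = 5363 m/s; transfer-aphelion v_a = √[μ(2/r₂ − 1/a_t)] = 874.2 m/s.
Δv₂ = v_c2 − v_a = 4489 m/s.
= 4.489 km/s.

Δv ≈ 4.489 km/s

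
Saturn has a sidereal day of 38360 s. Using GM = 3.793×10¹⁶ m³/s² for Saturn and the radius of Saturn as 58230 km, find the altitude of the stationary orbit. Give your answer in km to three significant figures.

h_sync ≈ 54000 km

A synchronous orbit has period T, so by Kepler's third law a = (μT²/4π²)^(1/3).
μT²/4π² = 3.793×10¹⁶ × (3.836×10⁴)² / 39.48 = 1.414×10²⁴ m³.
a = 1.122×10⁸ m = 1.1223×10⁵ km.
Altitude h = a − R = 1.1223×10⁵ − 58230 = 54005 km.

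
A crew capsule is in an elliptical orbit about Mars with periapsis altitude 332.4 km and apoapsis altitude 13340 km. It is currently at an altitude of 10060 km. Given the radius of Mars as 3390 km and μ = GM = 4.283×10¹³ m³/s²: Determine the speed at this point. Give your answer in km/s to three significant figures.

v ≈ 1.48 km/s

r_p = 3390 + 332.4 = 3722.4 km = 3.7224×10⁶ m.
r_a = 3390 + 13340 = 16730 km = 1.6730×10⁷ m.
r = 3390 + 10060 = 13450 km = 1.345×10⁷ m.
Semi-major axis a = (r_p + r_a)/2 = 10226 km = 1.023×10⁷ m.
Vis-viva: v² = μ(2/r − 1/a) = 4.283×10¹³ × (1.487×10⁻⁷ − 9.779×10⁻⁸) = 2.181×10⁶ m²/s².
v = 1477 m/s = 1.477 km/s.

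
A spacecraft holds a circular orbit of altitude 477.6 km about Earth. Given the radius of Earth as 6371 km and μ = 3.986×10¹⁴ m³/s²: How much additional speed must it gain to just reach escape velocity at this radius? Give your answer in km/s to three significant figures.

Δv ≈ 3.16 km/s

r = 6371 + 477.6 = 6848.6 km = 6.8486×10⁶ m.
Circular speed v_c = √(μ/r) = 7629 m/s.
Escape speed v_esc = √(2μ/r) = √2 × v_c = 10790 m/s.
Δv = v_esc − v_c = 3160 m/s = 3.160 km/s.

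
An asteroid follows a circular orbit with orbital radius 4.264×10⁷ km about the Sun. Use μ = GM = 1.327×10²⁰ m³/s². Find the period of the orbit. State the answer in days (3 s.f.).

r = 4.264×10⁷ km = 4.264×10¹⁰ m.
Kepler's third law: T = 2π√(r³/μ) = 2π√((4.264×10¹⁰)³ / 1.327×10²⁰).
r³/μ = 5.842×10¹¹ s², so T = 2π × 7.643×10⁵ = 4.803×10⁶ s.
Converting: 4.803×10⁶ s ÷ 86400 = 55.58 days.

T ≈ 55.6 days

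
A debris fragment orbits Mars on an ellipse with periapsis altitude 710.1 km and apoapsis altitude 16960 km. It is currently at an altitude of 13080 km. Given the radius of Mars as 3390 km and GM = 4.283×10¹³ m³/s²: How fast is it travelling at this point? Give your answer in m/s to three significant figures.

r_p = 3390 + 710.1 = 4100.1 km = 4.1001×10⁶ m.
r_a = 3390 + 16960 = 20350 km = 2.0350×10⁷ m.
r = 3390 + 13080 = 16470 km = 1.647×10⁷ m.
Semi-major axis a = (r_p + r_a)/2 = 12225 km = 1.223×10⁷ m.
Vis-viva: v² = μ(2/r − 1/a) = 4.283×10¹³ × (1.214×10⁻⁷ − 8.180×10⁻⁸) = 1.698×10⁶ m²/s².
v = 1303 m/s.

v ≈ 1300 m/s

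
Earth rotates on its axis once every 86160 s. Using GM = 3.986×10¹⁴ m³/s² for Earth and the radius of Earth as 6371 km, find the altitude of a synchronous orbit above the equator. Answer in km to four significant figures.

h_sync ≈ 35790 km

A synchronous orbit has period T, so by Kepler's third law a = (μT²/4π²)^(1/3).
μT²/4π² = 3.986×10¹⁴ × (8.616×10⁴)² / 39.48 = 7.495×10²² m³.
a = 4.216×10⁷ m = 42163 km.
Altitude h = a − R = 42163 − 6371 = 35792 km.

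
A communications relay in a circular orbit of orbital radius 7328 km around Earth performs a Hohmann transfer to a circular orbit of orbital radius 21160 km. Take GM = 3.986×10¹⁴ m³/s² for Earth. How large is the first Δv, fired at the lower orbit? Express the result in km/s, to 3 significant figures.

Δv ≈ 1.61 km/s

r₁ = 7328 km = 7.328×10⁶ m.
r₂ = 21160 km = 2.116×10⁷ m.
Transfer ellipse a_t = (r₁ + r₂)/2 = 1.424×10⁷ m.
At r₁: circular v_c1 = √(μ/r₁) = 7375 m/s; transfer-perigee v_p = √[μ(2/r₁ − 1/a_t)] = 8989 m/s.
Δv₁ = v_p − v_c1 = 1614 m/s.
= 1.614 km/s.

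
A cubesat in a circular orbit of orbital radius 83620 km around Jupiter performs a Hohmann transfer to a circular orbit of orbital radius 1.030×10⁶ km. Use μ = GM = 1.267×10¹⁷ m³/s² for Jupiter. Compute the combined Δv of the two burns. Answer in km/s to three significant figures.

r₁ = 83620 km = 8.362×10⁷ m.
r₂ = 1.030×10⁶ km = 1.030×10⁹ m.
Transfer ellipse a_t = (r₁ + r₂)/2 = 5.568×10⁸ m.
At r₁: circular v_c1 = √(μ/r₁) = 38930 m/s; transfer-perijove v_p = √[μ(2/r₁ − 1/a_t)] = 52940 m/s.
Δv₁ = v_p − v_c1 = 14020 m/s.
At r₂: circular v_c2 = √(μ/r₂) = 11090 m/s; transfer-apojove v_a = √[μ(2/r₂ − 1/a_t)] = 4298 m/s.
Δv₂ = v_c2 − v_a = 6793 m/s.
Total Δv = Δv₁ + Δv₂ = 20810 m/s = 20.81 km/s.

Δv_total ≈ 20.8 km/s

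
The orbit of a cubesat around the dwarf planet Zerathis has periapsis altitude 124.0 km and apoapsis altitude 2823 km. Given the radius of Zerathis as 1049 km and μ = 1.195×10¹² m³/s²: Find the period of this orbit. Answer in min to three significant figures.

T ≈ 384 min

r_p = 1049 + 124.0 = 1173.0 km = 1.1730×10⁶ m.
r_a = 1049 + 2823 = 3872.0 km = 3.8720×10⁶ m.
Semi-major axis a = (r_p + r_a)/2 = (1173.0 + 3872.0)/2 = 2522.5 km = 2.522×10⁶ m.
By Kepler's third law T = 2π√(a³/μ) = 2π × 3.665×10³ = 2.303×10⁴ s.
= 383.8 min.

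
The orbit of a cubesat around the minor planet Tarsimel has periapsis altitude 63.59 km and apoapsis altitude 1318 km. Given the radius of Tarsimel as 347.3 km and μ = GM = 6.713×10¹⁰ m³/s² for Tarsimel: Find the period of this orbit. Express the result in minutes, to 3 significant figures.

r_p = 347.3 + 63.59 = 410.89 km = 4.1089×10⁵ m.
r_a = 347.3 + 1318 = 1665.3 km = 1.6653×10⁶ m.
Semi-major axis a = (r_p + r_a)/2 = (410.89 + 1665.3)/2 = 1038.1 km = 1.038×10⁶ m.
By Kepler's third law T = 2π√(a³/μ) = 2π × 4.082×10³ = 2.565×10⁴ s.
= 427.5 minutes.

T ≈ 427 minutes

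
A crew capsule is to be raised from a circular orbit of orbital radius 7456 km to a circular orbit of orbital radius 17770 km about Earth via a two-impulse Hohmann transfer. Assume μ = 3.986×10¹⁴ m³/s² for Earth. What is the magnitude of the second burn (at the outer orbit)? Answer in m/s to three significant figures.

Δv ≈ 1090 m/s

r₁ = 7456 km = 7.456×10⁶ m.
r₂ = 17770 km = 1.777×10⁷ m.
Transfer ellipse a_t = (r₁ + r₂)/2 = 1.261×10⁷ m.
At r₁: circular v_c1 = √(μ/r₁) = 7312 m/s; transfer-perigee v_p = √[μ(2/r₁ − 1/a_t)] = 8679 m/s.
At r₂: circular v_c2 = √(μ/r₂) = 4736 m/s; transfer-apogee v_a = √[μ(2/r₂ − 1/a_t)] = 3641 m/s.
Δv₂ = v_c2 − v_a = 1095 m/s.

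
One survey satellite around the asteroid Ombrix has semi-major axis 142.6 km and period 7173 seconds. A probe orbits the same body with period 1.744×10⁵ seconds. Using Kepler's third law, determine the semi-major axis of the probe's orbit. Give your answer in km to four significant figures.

a₂ ≈ 1197 km

Kepler's third law: a³ ∝ T², so a₂ = a₁ (T₂/T₁)^(2/3).
T₂/T₁ = 24.31, (T₂/T₁)^(2/3) = 8.393.
a₂ = 142.6 × 8.393 = 1197 km.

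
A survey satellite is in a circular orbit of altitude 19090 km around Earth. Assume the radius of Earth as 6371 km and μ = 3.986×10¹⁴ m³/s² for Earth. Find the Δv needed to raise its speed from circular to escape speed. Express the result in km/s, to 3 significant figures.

Δv ≈ 1.64 km/s

r = 6371 + 19090 = 25461 km = 2.5461×10⁷ m.
Circular speed v_c = √(μ/r) = 3957 m/s.
Escape speed v_esc = √(2μ/r) = √2 × v_c = 5596 m/s.
Δv = v_esc − v_c = 1639 m/s = 1.639 km/s.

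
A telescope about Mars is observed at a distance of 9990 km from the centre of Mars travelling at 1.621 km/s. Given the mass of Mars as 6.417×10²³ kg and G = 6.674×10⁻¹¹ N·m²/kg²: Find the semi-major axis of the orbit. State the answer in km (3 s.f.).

a ≈ 7200 km

μ = GM = 6.674×10⁻¹¹ × 6.417×10²³ = 4.283×10¹³ m³/s².
r = 9.990×10⁶ m.
Vis-viva rearranged: 1/a = 2/r − v²/μ = 2.002×10⁻⁷ − 6.135×10⁻⁸ = 1.388×10⁻⁷ m⁻¹.
a = 7.202×10⁶ m = 7202.2 km.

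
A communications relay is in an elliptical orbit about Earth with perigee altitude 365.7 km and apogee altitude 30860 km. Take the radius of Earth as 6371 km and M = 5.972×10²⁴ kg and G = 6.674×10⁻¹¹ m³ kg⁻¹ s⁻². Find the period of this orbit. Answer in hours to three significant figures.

T ≈ 9.01 hours

μ = GM = 6.674×10⁻¹¹ × 5.972×10²⁴ = 3.986×10¹⁴ m³/s².
r_p = 6371 + 365.7 = 6736.7 km = 6.7367×10⁶ m.
r_a = 6371 + 30860 = 37231 km = 3.7231×10⁷ m.
Semi-major axis a = (r_p + r_a)/2 = (6736.7 + 37231)/2 = 21984 km = 2.198×10⁷ m.
By Kepler's third law T = 2π√(a³/μ) = 2π × 5.163×10³ = 3.244×10⁴ s.
= 9.011 hours.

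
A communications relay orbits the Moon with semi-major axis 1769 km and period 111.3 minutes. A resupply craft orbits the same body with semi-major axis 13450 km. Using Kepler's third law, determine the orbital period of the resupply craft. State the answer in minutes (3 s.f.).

Kepler's third law: T² ∝ a³, so T₂ = T₁ (a₂/a₁)^(3/2).
a₂/a₁ = 7.603, (a₂/a₁)^(3/2) = 20.96.
T₂ = 111.3 × 20.96 = 2333 minutes.

T₂ ≈ 2330 minutes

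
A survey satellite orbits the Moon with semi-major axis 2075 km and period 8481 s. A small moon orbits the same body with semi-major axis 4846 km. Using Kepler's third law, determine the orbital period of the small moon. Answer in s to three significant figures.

T₂ ≈ 30300 s

Kepler's third law: T² ∝ a³, so T₂ = T₁ (a₂/a₁)^(3/2).
a₂/a₁ = 2.335, (a₂/a₁)^(3/2) = 3.569.
T₂ = 8481 × 3.569 = 30270 s.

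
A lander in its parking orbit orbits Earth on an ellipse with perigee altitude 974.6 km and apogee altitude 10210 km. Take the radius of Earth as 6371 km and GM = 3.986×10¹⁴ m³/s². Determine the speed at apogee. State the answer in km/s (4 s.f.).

r_p = 6371 + 974.6 = 7345.6 km = 7.3456×10⁶ m.
r_a = 6371 + 10210 = 16581 km = 1.6581×10⁷ m.
Semi-major axis a = (r_p + r_a)/2 = 11963 km = 1.196×10⁷ m.
Vis-viva: v² = μ(2/r − 1/a) = 3.986×10¹⁴ × (1.206×10⁻⁷ − 8.359×10⁻⁸) = 1.476×10⁷ m²/s².
v = 3842 m/s = 3.842 km/s.

v ≈ 3.842 km/s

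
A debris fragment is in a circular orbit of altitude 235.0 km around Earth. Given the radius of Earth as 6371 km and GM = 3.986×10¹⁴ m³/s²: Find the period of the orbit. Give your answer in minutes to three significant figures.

T ≈ 89.1 minutes

r = 6371 + 235.0 = 6606.0 km = 6.6060×10⁶ m.
Kepler's third law: T = 2π√(r³/μ) = 2π√((6.606×10⁶)³ / 3.986×10¹⁴).
r³/μ = 7.232×10⁵ s², so T = 2π × 8.504×10² = 5.343×10³ s.
Converting: 5.343×10³ s ÷ 60.00 = 89.06 minutes.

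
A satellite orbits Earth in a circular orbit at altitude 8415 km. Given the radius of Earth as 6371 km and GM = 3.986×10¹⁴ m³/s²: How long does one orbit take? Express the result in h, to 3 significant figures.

r = 6371 + 8415 = 14786 km = 1.4786×10⁷ m.
Kepler's third law: T = 2π√(r³/μ) = 2π√((1.479×10⁷)³ / 3.986×10¹⁴).
r³/μ = 8.110×10⁶ s², so T = 2π × 2.848×10³ = 1.789×10⁴ s.
Converting: 1.789×10⁴ s ÷ 3600 = 4.970 h.

T ≈ 4.97 h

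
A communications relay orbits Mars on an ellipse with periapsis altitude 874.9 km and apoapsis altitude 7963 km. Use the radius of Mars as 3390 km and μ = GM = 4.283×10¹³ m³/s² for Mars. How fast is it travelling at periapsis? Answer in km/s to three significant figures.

r_p = 3390 + 874.9 = 4264.9 km = 4.2649×10⁶ m.
r_a = 3390 + 7963 = 11353 km = 1.1353×10⁷ m.
Semi-major axis a = (r_p + r_a)/2 = 7808.9 km = 7.809×10⁶ m.
Vis-viva: v² = μ(2/r − 1/a) = 4.283×10¹³ × (4.689×10⁻⁷ − 1.281×10⁻⁷) = 1.460×10⁷ m²/s².
v = 3821 m/s = 3.821 km/s.

v ≈ 3.82 km/s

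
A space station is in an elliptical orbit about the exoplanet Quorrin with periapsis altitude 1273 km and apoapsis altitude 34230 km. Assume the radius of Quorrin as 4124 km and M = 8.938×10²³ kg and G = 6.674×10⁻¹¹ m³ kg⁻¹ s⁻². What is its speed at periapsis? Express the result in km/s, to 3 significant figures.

μ = GM = 6.674×10⁻¹¹ × 8.938×10²³ = 5.965×10¹³ m³/s².
r_p = 4124 + 1273 = 5397.0 km = 5.3970×10⁶ m.
r_a = 4124 + 34230 = 38354 km = 3.8354×10⁷ m.
Semi-major axis a = (r_p + r_a)/2 = 21876 km = 2.188×10⁷ m.
Vis-viva: v² = μ(2/r − 1/a) = 5.965×10¹³ × (3.706×10⁻⁷ − 4.571×10⁻⁸) = 1.938×10⁷ m²/s².
v = 4402 m/s = 4.402 km/s.

v ≈ 4.40 km/s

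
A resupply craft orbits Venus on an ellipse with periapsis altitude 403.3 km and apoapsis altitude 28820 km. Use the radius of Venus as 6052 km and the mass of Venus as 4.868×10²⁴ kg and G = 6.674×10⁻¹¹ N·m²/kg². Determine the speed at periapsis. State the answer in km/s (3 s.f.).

μ = GM = 6.674×10⁻¹¹ × 4.868×10²⁴ = 3.249×10¹⁴ m³/s².
r_p = 6052 + 403.3 = 6455.3 km = 6.4553×10⁶ m.
r_a = 6052 + 28820 = 34872 km = 3.4872×10⁷ m.
Semi-major axis a = (r_p + r_a)/2 = 20664 km = 2.066×10⁷ m.
Vis-viva: v² = μ(2/r − 1/a) = 3.249×10¹⁴ × (3.098×10⁻⁷ − 4.839×10⁻⁸) = 8.494×10⁷ m²/s².
v = 9216 m/s = 9.216 km/s.

v ≈ 9.22 km/s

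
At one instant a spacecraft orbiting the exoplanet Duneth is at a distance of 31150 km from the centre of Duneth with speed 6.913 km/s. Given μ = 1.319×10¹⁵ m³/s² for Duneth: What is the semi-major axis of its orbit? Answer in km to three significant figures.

r = 3.115×10⁷ m.
Vis-viva rearranged: 1/a = 2/r − v²/μ = 6.421×10⁻⁸ − 3.623×10⁻⁸ = 2.797×10⁻⁸ m⁻¹.
a = 3.575×10⁷ m = 35748 km.

a ≈ 35700 km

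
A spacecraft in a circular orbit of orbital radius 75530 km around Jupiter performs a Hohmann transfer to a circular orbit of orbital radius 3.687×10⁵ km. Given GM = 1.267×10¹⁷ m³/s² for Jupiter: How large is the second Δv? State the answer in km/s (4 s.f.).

Δv ≈ 7.728 km/s

r₁ = 75530 km = 7.553×10⁷ m.
r₂ = 3.687×10⁵ km = 3.687×10⁸ m.
Transfer ellipse a_t = (r₁ + r₂)/2 = 2.221×10⁸ m.
At r₁: circular v_c1 = √(μ/r₁) = 40960 m/s; transfer-perijove v_p = √[μ(2/r₁ − 1/a_t)] = 52770 m/s.
At r₂: circular v_c2 = √(μ/r₂) = 18540 m/s; transfer-apojove v_a = √[μ(2/r₂ − 1/a_t)] = 10810 m/s.
Δv₂ = v_c2 − v_a = 7728 m/s.
= 7.728 km/s.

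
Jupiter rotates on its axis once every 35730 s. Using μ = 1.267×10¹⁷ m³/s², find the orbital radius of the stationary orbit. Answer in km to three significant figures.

A synchronous orbit has period T, so by Kepler's third law a = (μT²/4π²)^(1/3).
μT²/4π² = 1.267×10¹⁷ × (3.573×10⁴)² / 39.48 = 4.097×10²⁴ m³.
a = 1.600×10⁸ m = 1.6002×10⁵ km.

r_sync ≈ 1.60×10⁵ km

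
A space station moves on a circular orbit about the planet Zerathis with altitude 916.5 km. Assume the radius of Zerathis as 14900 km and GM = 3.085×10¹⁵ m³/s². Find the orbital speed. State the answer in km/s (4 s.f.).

v ≈ 13.97 km/s

r = 14900 + 916.5 = 15816 km = 1.5816×10⁷ m.
For a circular orbit v = √(μ/r) = √(3.085×10¹⁵ / 1.582×10⁷) = √(1.950×10⁸) = 13970 m/s.
That is 13.97 km/s.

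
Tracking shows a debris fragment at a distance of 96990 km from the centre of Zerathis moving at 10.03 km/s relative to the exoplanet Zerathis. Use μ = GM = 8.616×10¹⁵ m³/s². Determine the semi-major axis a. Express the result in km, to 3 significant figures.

a ≈ 1.12×10⁵ km

r = 9.699×10⁷ m.
Specific orbital energy ε = v²/2 − μ/r = (10030)²/2 − 8.616×10¹⁵/9.699×10⁷ = -3.853×10⁷ J/kg.
Since ε = −μ/(2a), a = −μ/(2ε) = 1.118×10⁸ m = 1.1180×10⁵ km.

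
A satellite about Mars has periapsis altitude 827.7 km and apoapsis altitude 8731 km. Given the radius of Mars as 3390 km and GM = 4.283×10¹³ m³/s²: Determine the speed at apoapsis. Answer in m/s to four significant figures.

v ≈ 1351 m/s

r_p = 3390 + 827.7 = 4217.7 km = 4.2177×10⁶ m.
r_a = 3390 + 8731 = 12121 km = 1.2121×10⁷ m.
Semi-major axis a = (r_p + r_a)/2 = 8169.4 km = 8.169×10⁶ m.
Vis-viva: v² = μ(2/r − 1/a) = 4.283×10¹³ × (1.650×10⁻⁷ − 1.224×10⁻⁷) = 1.824×10⁶ m²/s².
v = 1351 m/s.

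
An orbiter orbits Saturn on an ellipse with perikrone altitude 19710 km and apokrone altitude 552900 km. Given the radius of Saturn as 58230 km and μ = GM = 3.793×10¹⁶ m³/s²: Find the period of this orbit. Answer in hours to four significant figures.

T ≈ 57.31 hours

r_p = 58230 + 19710 = 77940 km = 7.7940×10⁷ m.
r_a = 58230 + 552900 = 611130 km = 6.1113×10⁸ m.
Semi-major axis a = (r_p + r_a)/2 = (77940 + 6.1113×10⁵)/2 = 3.4454×10⁵ km = 3.445×10⁸ m.
By Kepler's third law T = 2π√(a³/μ) = 2π × 3.284×10⁴ = 2.063×10⁵ s.
= 57.31 hours.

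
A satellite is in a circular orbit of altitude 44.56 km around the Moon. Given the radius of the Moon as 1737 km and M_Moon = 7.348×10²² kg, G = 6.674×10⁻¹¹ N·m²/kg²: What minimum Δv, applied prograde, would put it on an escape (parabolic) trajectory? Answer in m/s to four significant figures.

Δv ≈ 687.2 m/s

μ = GM = 6.674×10⁻¹¹ × 7.348×10²² = 4.904×10¹² m³/s².
r = 1737 + 44.56 = 1781.6 km = 1.7816×10⁶ m.
Circular speed v_c = √(μ/r) = 1659 m/s.
Escape speed v_esc = √(2μ/r) = √2 × v_c = 2346 m/s.
Δv = v_esc − v_c = 687.2 m/s.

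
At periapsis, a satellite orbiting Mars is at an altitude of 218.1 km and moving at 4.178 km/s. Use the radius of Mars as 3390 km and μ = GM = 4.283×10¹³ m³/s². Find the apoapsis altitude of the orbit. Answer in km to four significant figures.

apoapsis altitude ≈ 6630 km

r_p = 3390 + 218.1 = 3608.1 km = 3.608×10⁶ m.
Specific energy ε = v²/2 − μ/r = -3.143×10⁶ J/kg, so a = −μ/(2ε) = 6.814×10⁶ m.
The apsides satisfy r_p + r_a = 2a, so the apoapsis radius is 2a − r_p = 1.002×10⁷ m = 10020 km.
Apoapsis altitude = 10020 − 3390 = 6630.4 km.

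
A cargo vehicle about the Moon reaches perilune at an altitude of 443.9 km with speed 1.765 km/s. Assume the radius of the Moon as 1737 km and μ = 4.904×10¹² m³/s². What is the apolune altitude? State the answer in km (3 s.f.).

r_p = 1737 + 443.9 = 2180.9 km = 2.181×10⁶ m.
Specific energy ε = v²/2 − μ/r = -6.910×10⁵ J/kg, so a = −μ/(2ε) = 3.548×10⁶ m.
The apsides satisfy r_p + r_a = 2a, so the apolune radius is 2a − r_p = 4.916×10⁶ m = 4916.1 km.
Apolune altitude = 4916.1 − 1737 = 3179.1 km.

apolune altitude ≈ 3180 km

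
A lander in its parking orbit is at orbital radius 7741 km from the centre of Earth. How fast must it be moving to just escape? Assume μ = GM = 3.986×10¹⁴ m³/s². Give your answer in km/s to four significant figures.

v_esc ≈ 10.15 km/s

r = 7741 km = 7.741×10⁶ m.
Escape speed v_esc = √(2μ/r) = √(2 × 3.986×10¹⁴ / 7.741×10⁶) = √(1.030×10⁸) = 10150 m/s.
= 10.15 km/s.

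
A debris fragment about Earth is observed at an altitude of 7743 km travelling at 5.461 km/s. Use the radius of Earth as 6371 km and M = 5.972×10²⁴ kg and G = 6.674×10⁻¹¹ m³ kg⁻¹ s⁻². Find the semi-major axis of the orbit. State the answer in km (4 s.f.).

a ≈ 14950 km

μ = GM = 6.674×10⁻¹¹ × 5.972×10²⁴ = 3.986×10¹⁴ m³/s².
r = 6371 + 7743 = 14114 km = 1.411×10⁷ m.
Vis-viva rearranged: 1/a = 2/r − v²/μ = 1.417×10⁻⁷ − 7.482×10⁻⁸ = 6.688×10⁻⁸ m⁻¹.
a = 1.495×10⁷ m = 14952 km.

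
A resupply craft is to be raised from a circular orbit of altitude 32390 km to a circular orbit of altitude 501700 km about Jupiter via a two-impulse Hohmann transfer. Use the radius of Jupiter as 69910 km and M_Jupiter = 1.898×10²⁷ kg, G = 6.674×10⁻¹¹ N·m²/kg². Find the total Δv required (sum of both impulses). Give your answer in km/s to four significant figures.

μ = GM = 6.674×10⁻¹¹ × 1.898×10²⁷ = 1.267×10¹⁷ m³/s².
r₁ = 69910 + 32390 = 102300 km = 1.0230×10⁸ m.
r₂ = 69910 + 501700 = 571610 km = 5.7161×10⁸ m.
Transfer ellipse a_t = (r₁ + r₂)/2 = 3.370×10⁸ m.
At r₁: circular v_c1 = √(μ/r₁) = 35190 m/s; transfer-perijove v_p = √[μ(2/r₁ − 1/a_t)] = 45830 m/s.
Δv₁ = v_p − v_c1 = 10640 m/s.
At r₂: circular v_c2 = √(μ/r₂) = 14890 m/s; transfer-apojove v_a = √[μ(2/r₂ − 1/a_t)] = 8202 m/s.
Δv₂ = v_c2 − v_a = 6684 m/s.
Total Δv = Δv₁ + Δv₂ = 17330 m/s = 17.33 km/s.

Δv_total ≈ 17.33 km/s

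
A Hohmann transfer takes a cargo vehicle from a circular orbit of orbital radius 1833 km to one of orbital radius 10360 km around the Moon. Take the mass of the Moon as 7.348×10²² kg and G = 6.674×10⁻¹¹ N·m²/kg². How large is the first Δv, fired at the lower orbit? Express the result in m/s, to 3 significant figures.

μ = GM = 6.674×10⁻¹¹ × 7.348×10²² = 4.904×10¹² m³/s².
r₁ = 1833 km = 1.833×10⁶ m.
r₂ = 10360 km = 1.036×10⁷ m.
Transfer ellipse a_t = (r₁ + r₂)/2 = 6.096×10⁶ m.
At r₁: circular v_c1 = √(μ/r₁) = 1636 m/s; transfer-perilune v_p = √[μ(2/r₁ − 1/a_t)] = 2132 m/s.
Δv₁ = v_p − v_c1 = 496.6 m/s.

Δv ≈ 497 m/s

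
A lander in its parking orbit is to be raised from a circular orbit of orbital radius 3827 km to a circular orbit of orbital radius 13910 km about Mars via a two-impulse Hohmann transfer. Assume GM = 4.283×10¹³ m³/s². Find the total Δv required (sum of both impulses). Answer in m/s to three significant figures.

Δv_total ≈ 1450 m/s

r₁ = 3827 km = 3.827×10⁶ m.
r₂ = 13910 km = 1.391×10⁷ m.
Transfer ellipse a_t = (r₁ + r₂)/2 = 8.868×10⁶ m.
At r₁: circular v_c1 = √(μ/r₁) = 3345 m/s; transfer-periapsis v_p = √[μ(2/r₁ − 1/a_t)] = 4190 m/s.
Δv₁ = v_p − v_c1 = 844.3 m/s.
At r₂: circular v_c2 = √(μ/r₂) = 1755 m/s; transfer-apoapsis v_a = √[μ(2/r₂ − 1/a_t)] = 1153 m/s.
Δv₂ = v_c2 − v_a = 602.0 m/s.
Total Δv = Δv₁ + Δv₂ = 1446 m/s.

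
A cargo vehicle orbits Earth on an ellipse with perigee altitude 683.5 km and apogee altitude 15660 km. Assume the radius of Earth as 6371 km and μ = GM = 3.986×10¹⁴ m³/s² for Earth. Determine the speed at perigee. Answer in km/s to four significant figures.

r_p = 6371 + 683.5 = 7054.5 km = 7.0545×10⁶ m.
r_a = 6371 + 15660 = 22031 km = 2.2031×10⁷ m.
Semi-major axis a = (r_p + r_a)/2 = 14543 km = 1.454×10⁷ m.
Vis-viva: v² = μ(2/r − 1/a) = 3.986×10¹⁴ × (2.835×10⁻⁷ − 6.876×10⁻⁸) = 8.560×10⁷ m²/s².
v = 9252 m/s = 9.252 km/s.

v ≈ 9.252 km/s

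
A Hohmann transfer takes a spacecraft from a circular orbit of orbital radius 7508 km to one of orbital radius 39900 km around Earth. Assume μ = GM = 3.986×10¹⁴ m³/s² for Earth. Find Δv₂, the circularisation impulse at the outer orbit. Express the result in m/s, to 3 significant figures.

Δv ≈ 1380 m/s

r₁ = 7508 km = 7.508×10⁶ m.
r₂ = 39900 km = 3.990×10⁷ m.
Transfer ellipse a_t = (r₁ + r₂)/2 = 2.370×10⁷ m.
At r₁: circular v_c1 = √(μ/r₁) = 7286 m/s; transfer-perigee v_p = √[μ(2/r₁ − 1/a_t)] = 9453 m/s.
At r₂: circular v_c2 = √(μ/r₂) = 3161 m/s; transfer-apogee v_a = √[μ(2/r₂ − 1/a_t)] = 1779 m/s.
Δv₂ = v_c2 − v_a = 1382 m/s.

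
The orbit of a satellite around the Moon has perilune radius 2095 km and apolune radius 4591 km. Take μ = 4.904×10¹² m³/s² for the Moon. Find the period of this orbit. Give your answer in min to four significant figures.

T ≈ 289.0 min

Semi-major axis a = (r_p + r_a)/2 = (2095.0 + 4591.0)/2 = 3343.0 km = 3.343×10⁶ m.
By Kepler's third law T = 2π√(a³/μ) = 2π × 2.760×10³ = 1.734×10⁴ s.
= 289.0 min.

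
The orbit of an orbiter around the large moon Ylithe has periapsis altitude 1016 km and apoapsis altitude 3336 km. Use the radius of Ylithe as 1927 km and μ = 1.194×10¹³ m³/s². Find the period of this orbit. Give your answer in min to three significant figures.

r_p = 1927 + 1016 = 2943.0 km = 2.9430×10⁶ m.
r_a = 1927 + 3336 = 5263.0 km = 5.2630×10⁶ m.
Semi-major axis a = (r_p + r_a)/2 = (2943.0 + 5263.0)/2 = 4103.0 km = 4.103×10⁶ m.
By Kepler's third law T = 2π√(a³/μ) = 2π × 2.405×10³ = 1.511×10⁴ s.
= 251.9 min.

T ≈ 252 min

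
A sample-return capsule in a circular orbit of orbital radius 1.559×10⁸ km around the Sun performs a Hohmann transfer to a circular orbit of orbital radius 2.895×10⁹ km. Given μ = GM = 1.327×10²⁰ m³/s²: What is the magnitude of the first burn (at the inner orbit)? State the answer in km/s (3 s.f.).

Δv ≈ 11.0 km/s

r₁ = 1.559×10⁸ km = 1.559×10¹¹ m.
r₂ = 2.895×10⁹ km = 2.895×10¹² m.
Transfer ellipse a_t = (r₁ + r₂)/2 = 1.525×10¹² m.
At r₁: circular v_c1 = √(μ/r₁) = 29180 m/s; transfer-perihelion v_p = √[μ(2/r₁ − 1/a_t)] = 40190 m/s.
Δv₁ = v_p − v_c1 = 11020 m/s.
= 11.02 km/s.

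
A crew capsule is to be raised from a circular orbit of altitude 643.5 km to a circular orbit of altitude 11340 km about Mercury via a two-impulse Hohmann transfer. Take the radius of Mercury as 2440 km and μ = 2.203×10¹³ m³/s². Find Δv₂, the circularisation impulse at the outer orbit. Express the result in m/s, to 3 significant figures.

Δv ≈ 500 m/s

r₁ = 2440 + 643.5 = 3083.5 km = 3.0835×10⁶ m.
r₂ = 2440 + 11340 = 13780 km = 1.3780×10⁷ m.
Transfer ellipse a_t = (r₁ + r₂)/2 = 8.432×10⁶ m.
At r₁: circular v_c1 = √(μ/r₁) = 2673 m/s; transfer-periherm v_p = √[μ(2/r₁ − 1/a_t)] = 3417 m/s.
At r₂: circular v_c2 = √(μ/r₂) = 1264 m/s; transfer-apoherm v_a = √[μ(2/r₂ − 1/a_t)] = 764.6 m/s.
Δv₂ = v_c2 − v_a = 499.8 m/s.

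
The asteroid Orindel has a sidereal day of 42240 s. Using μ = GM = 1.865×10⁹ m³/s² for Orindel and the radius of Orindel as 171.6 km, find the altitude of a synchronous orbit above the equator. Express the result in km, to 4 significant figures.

A synchronous orbit has period T, so by Kepler's third law a = (μT²/4π²)^(1/3).
μT²/4π² = 1.865×10⁹ × (4.224×10⁴)² / 39.48 = 8.429×10¹⁶ m³.
a = 4.385×10⁵ m = 438.45 km.
Altitude h = a − R = 438.45 − 171.6 = 266.85 km.

h_sync ≈ 266.9 km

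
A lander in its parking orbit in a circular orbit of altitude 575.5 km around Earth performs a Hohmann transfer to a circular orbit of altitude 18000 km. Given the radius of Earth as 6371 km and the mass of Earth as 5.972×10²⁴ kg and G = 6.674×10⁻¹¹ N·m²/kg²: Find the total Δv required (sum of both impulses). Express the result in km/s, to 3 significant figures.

μ = GM = 6.674×10⁻¹¹ × 5.972×10²⁴ = 3.986×10¹⁴ m³/s².
r₁ = 6371 + 575.5 = 6946.5 km = 6.9465×10⁶ m.
r₂ = 6371 + 18000 = 24371 km = 2.4371×10⁷ m.
Transfer ellipse a_t = (r₁ + r₂)/2 = 1.566×10⁷ m.
At r₁: circular v_c1 = √(μ/r₁) = 7575 m/s; transfer-perigee v_p = √[μ(2/r₁ − 1/a_t)] = 9450 m/s.
Δv₁ = v_p − v_c1 = 1875 m/s.
At r₂: circular v_c2 = √(μ/r₂) = 4044 m/s; transfer-apogee v_a = √[μ(2/r₂ − 1/a_t)] = 2694 m/s.
Δv₂ = v_c2 − v_a = 1351 m/s.
Total Δv = Δv₁ + Δv₂ = 3226 m/s = 3.226 km/s.

Δv_total ≈ 3.23 km/s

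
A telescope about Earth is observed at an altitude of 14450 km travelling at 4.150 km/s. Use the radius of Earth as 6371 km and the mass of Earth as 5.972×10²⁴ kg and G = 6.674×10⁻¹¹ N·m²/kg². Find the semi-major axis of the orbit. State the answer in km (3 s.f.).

μ = GM = 6.674×10⁻¹¹ × 5.972×10²⁴ = 3.986×10¹⁴ m³/s².
r = 6371 + 14450 = 20821 km = 2.082×10⁷ m.
Vis-viva rearranged: 1/a = 2/r − v²/μ = 9.606×10⁻⁸ − 4.321×10⁻⁸ = 5.285×10⁻⁸ m⁻¹.
a = 1.892×10⁷ m = 18923 km.

a ≈ 18900 km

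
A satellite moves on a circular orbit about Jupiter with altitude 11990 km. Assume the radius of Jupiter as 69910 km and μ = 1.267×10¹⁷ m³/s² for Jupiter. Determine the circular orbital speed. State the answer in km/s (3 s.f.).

v ≈ 39.3 km/s

r = 69910 + 11990 = 81900 km = 8.1900×10⁷ m.
For a circular orbit v = √(μ/r) = √(1.267×10¹⁷ / 8.190×10⁷) = √(1.547×10⁹) = 39330 m/s.
That is 39.33 km/s.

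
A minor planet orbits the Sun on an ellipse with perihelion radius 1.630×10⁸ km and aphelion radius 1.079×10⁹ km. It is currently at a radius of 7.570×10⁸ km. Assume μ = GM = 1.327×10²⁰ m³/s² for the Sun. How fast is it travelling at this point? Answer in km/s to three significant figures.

Semi-major axis a = (r_p + r_a)/2 = 6.2100×10⁸ km = 6.210×10¹¹ m.
Vis-viva: v² = μ(2/r − 1/a) = 1.327×10²⁰ × (2.642×10⁻¹² − 1.610×10⁻¹²) = 1.369×10⁸ m²/s².
v = 11700 m/s = 11.70 km/s.

v ≈ 11.7 km/s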